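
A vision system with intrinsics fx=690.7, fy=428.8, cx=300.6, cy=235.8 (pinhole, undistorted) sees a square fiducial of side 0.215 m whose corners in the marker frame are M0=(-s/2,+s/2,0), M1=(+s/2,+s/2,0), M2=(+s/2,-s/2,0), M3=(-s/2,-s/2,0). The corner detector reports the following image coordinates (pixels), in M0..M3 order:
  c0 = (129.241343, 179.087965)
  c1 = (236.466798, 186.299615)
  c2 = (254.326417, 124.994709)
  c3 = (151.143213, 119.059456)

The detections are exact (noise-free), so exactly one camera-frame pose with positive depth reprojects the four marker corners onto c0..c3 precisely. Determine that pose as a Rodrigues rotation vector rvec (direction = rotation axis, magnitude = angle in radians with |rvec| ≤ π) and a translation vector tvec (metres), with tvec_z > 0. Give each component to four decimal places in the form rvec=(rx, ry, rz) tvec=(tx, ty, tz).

rvec=(-0.2754, 0.0889, 0.1324) tvec=(-0.2144, -0.2689, 1.3711)

Intrinsics K: fx=690.7, fy=428.8, cx=300.6, cy=235.8
Marker side s = 0.215 m; corners in marker frame (Z=0):
  M0 = (-0.1075, +0.1075, 0)
  M1 = (+0.1075, +0.1075, 0)
  M2 = (+0.1075, -0.1075, 0)
  M3 = (-0.1075, -0.1075, 0)
Detected image corners:
  c0 = (129.241343, 179.087965) px
  c1 = (236.466798, 186.299615) px
  c2 = (254.326417, 124.994709) px
  c3 = (151.143213, 119.059456) px
Planar DLT: solve 8×8 A·h = b for H (H[2,2]=1):
  H  [+474.29759 -129.80318 +192.56599]
  H  [+18.79309 +252.70305 +151.70311]
  H  [-0.07692 -0.19325 +1.00000]
B = K⁻¹H; ‖b₁‖=0.729366, ‖b₂‖=0.729366; λ = 2/(‖b₁‖+‖b₂‖) = 1.371054, sign → tz>0 ⇒ λ=+1.371054
r₁ = λ·B[:,0] = (+0.98739,+0.11808,-0.10546); r₂ = λ·B[:,1] = (-0.14235,+0.95370,-0.26495)
r₃ = r₁×r₂ = (+0.06929,+0.27662,+0.95848); SVD([r₁ r₂ r₃]) → R = UVᵀ:
  R  [+0.98739 -0.14235 +0.06929]
  R  [+0.11808 +0.95370 +0.27662]
  R  [-0.10546 -0.26495 +0.95848]
t = (-0.21445, -0.26889, +1.37105) m
tr R = 2.899561; θ = arccos((tr R − 1)/2) = 0.318262 rad = 18.235°
axis k = ((R−Rᵀ)₃₂, (R−Rᵀ)₁₃, (R−Rᵀ)₂₁) / (2 sinθ) = (-0.865365, +0.279230, +0.416142)
rvec = θ·k = (-0.275413, +0.088868, +0.132442)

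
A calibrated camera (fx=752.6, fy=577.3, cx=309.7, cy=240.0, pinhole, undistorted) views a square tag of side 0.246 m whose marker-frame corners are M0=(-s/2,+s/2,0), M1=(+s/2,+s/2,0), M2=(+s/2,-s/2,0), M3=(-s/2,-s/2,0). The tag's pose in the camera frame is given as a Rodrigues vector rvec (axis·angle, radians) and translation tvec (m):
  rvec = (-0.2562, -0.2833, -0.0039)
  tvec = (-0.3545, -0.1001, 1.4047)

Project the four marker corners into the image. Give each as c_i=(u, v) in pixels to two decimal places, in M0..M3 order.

Intrinsics K: fx=752.6, fy=577.3, cx=309.7, cy=240.0
Marker side s = 0.246 m; corners in marker frame (Z=0):
  M0 = (-0.1230, +0.1230, 0)
  M1 = (+0.1230, +0.1230, 0)
  M2 = (+0.1230, -0.1230, 0)
  M3 = (-0.1230, -0.1230, 0)
rvec = (-0.2562, -0.2833, -0.0039), |rvec| = θ = 0.38198 rad = 21.886°
Rodrigues: sinθ=0.37276, 1−cosθ=0.07207; R = I + sinθ·[k]× + (1−cosθ)·[k]×²:
    [+0.96035 +0.03966 -0.27597]
    [+0.03205 +0.96757 +0.25056]
    [+0.27695 -0.24947 +0.92793]
t = (-0.3545, -0.1001, 1.4047) m
M0: Pc = R·M0+t = (-0.46775, +0.01497, +1.33995); u = 752.6·(-0.46775)/1.33995 + 309.7 = 46.9850, v = 577.3·(+0.01497)/1.33995 + 240.0 = 246.4494
M1: Pc = R·M1+t = (-0.23150, +0.02285, +1.40808); u = 752.6·(-0.23150)/1.40808 + 309.7 = 185.9668, v = 577.3·(+0.02285)/1.40808 + 240.0 = 249.3694
M2: Pc = R·M2+t = (-0.24125, -0.21517, +1.46945); u = 752.6·(-0.24125)/1.46945 + 309.7 = 186.1378, v = 577.3·(-0.21517)/1.46945 + 240.0 = 155.4668
M3: Pc = R·M3+t = (-0.47750, -0.22305, +1.40132); u = 752.6·(-0.47750)/1.40132 + 309.7 = 53.2509, v = 577.3·(-0.22305)/1.40132 + 240.0 = 148.1092

c0=(46.99, 246.45) c1=(185.97, 249.37) c2=(186.14, 155.47) c3=(53.25, 148.11)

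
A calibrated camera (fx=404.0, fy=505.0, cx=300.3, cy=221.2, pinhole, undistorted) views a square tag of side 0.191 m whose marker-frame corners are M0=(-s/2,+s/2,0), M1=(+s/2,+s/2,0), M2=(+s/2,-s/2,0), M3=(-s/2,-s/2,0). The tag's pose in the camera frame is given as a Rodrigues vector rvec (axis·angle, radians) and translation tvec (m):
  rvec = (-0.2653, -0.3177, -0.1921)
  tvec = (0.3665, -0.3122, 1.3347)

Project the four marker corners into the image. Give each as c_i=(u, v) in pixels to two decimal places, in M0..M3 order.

c0=(394.61, 139.24) c1=(443.66, 132.77) c2=(426.58, 69.69) c3=(378.32, 72.93)

Intrinsics K: fx=404.0, fy=505.0, cx=300.3, cy=221.2
Marker side s = 0.191 m; corners in marker frame (Z=0):
  M0 = (-0.0955, +0.0955, 0)
  M1 = (+0.0955, +0.0955, 0)
  M2 = (+0.0955, -0.0955, 0)
  M3 = (-0.0955, -0.0955, 0)
rvec = (-0.2653, -0.3177, -0.1921), |rvec| = θ = 0.45631 rad = 26.145°
Rodrigues: sinθ=0.44064, 1−cosθ=0.10232; R = I + sinθ·[k]× + (1−cosθ)·[k]×²:
    [+0.93227 +0.22692 -0.28175]
    [-0.14409 +0.94728 +0.28618]
    [+0.33183 -0.22620 +0.91582]
t = (0.3665, -0.3122, 1.3347) m
M0: Pc = R·M0+t = (+0.29914, -0.20797, +1.28141); u = 404.0·(+0.29914)/1.28141 + 300.3 = 394.6120, v = 505.0·(-0.20797)/1.28141 + 221.2 = 139.2377
M1: Pc = R·M1+t = (+0.47720, -0.23549, +1.34479); u = 404.0·(+0.47720)/1.34479 + 300.3 = 443.6608, v = 505.0·(-0.23549)/1.34479 + 221.2 = 132.7661
M2: Pc = R·M2+t = (+0.43386, -0.41643, +1.38799); u = 404.0·(+0.43386)/1.38799 + 300.3 = 426.5830, v = 505.0·(-0.41643)/1.38799 + 221.2 = 69.6898
M3: Pc = R·M3+t = (+0.25580, -0.38891, +1.32461); u = 404.0·(+0.25580)/1.32461 + 300.3 = 378.3169, v = 505.0·(-0.38891)/1.32461 + 221.2 = 72.9324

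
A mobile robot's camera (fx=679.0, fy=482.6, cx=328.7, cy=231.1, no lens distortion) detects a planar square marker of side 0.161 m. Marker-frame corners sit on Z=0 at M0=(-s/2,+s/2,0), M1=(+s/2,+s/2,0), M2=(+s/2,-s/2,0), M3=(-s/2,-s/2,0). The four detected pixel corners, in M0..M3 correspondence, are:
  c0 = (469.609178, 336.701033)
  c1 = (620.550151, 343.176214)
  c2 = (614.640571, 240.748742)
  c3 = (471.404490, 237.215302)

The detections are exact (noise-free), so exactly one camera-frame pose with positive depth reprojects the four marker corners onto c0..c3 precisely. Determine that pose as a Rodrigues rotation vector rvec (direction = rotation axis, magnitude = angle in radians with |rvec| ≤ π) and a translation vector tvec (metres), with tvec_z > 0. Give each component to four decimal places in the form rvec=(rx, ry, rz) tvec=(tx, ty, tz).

rvec=(-0.2543, 0.1219, 0.0498) tvec=(0.2422, 0.0906, 0.7672)

Intrinsics K: fx=679.0, fy=482.6, cx=328.7, cy=231.1
Marker side s = 0.161 m; corners in marker frame (Z=0):
  M0 = (-0.0805, +0.0805, 0)
  M1 = (+0.0805, +0.0805, 0)
  M2 = (+0.0805, -0.0805, 0)
  M3 = (-0.0805, -0.0805, 0)
Detected image corners:
  c0 = (469.609178, 336.701033) px
  c1 = (620.550151, 343.176214) px
  c2 = (614.640571, 240.748742) px
  c3 = (471.404490, 237.215302) px
Planar DLT: solve 8×8 A·h = b for H (H[2,2]=1):
  H  [+823.21775 -163.29682 +543.04766]
  H  [-16.90782 +533.42785 +288.11437]
  H  [-0.16497 -0.32305 +1.00000]
B = K⁻¹H; ‖b₁‖=1.303489, ‖b₂‖=1.303489; λ = 2/(‖b₁‖+‖b₂‖) = 0.767172, sign → tz>0 ⇒ λ=+0.767172
r₁ = λ·B[:,0] = (+0.99139,+0.03373,-0.12656); r₂ = λ·B[:,1] = (-0.06453,+0.96665,-0.24784)
r₃ = r₁×r₂ = (+0.11398,+0.25387,+0.96050); SVD([r₁ r₂ r₃]) → R = UVᵀ:
  R  [+0.99139 -0.06453 +0.11398]
  R  [+0.03373 +0.96665 +0.25387]
  R  [-0.12656 -0.24784 +0.96050]
t = (+0.24218, +0.09063, +0.76717) m
tr R = 2.918536; θ = arccos((tr R − 1)/2) = 0.286398 rad = 16.409°
axis k = ((R−Rᵀ)₃₂, (R−Rᵀ)₁₃, (R−Rᵀ)₂₁) / (2 sinθ) = (-0.887975, +0.425745, +0.173902)
rvec = θ·k = (-0.254314, +0.121932, +0.049805)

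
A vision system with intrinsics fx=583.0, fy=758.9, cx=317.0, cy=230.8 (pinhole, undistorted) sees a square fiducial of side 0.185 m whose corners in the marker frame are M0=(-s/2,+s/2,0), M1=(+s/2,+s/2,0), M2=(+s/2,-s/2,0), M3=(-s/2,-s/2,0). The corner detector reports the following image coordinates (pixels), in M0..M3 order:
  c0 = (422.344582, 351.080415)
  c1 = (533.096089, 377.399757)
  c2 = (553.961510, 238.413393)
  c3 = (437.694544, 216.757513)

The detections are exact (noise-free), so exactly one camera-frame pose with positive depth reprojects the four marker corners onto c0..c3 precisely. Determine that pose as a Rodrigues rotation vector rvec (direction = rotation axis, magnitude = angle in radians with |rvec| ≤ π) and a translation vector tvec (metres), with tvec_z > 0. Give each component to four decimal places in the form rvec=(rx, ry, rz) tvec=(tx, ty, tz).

Intrinsics K: fx=583.0, fy=758.9, cx=317.0, cy=230.8
Marker side s = 0.185 m; corners in marker frame (Z=0):
  M0 = (-0.0925, +0.0925, 0)
  M1 = (+0.0925, +0.0925, 0)
  M2 = (+0.0925, -0.0925, 0)
  M3 = (-0.0925, -0.0925, 0)
Detected image corners:
  c0 = (422.344582, 351.080415) px
  c1 = (533.096089, 377.399757) px
  c2 = (553.961510, 238.413393) px
  c3 = (437.694544, 216.757513) px
Planar DLT: solve 8×8 A·h = b for H (H[2,2]=1):
  H  [+504.07300 +12.86479 +485.40671]
  H  [+63.55758 +805.54623 +297.09783]
  H  [-0.22429 +0.22687 +1.00000]
B = K⁻¹H; ‖b₁‖=1.023095, ‖b₂‖=1.023096; λ = 2/(‖b₁‖+‖b₂‖) = 0.977426, sign → tz>0 ⇒ λ=+0.977426
r₁ = λ·B[:,0] = (+0.96430,+0.14853,-0.21922); r₂ = λ·B[:,1] = (-0.09901,+0.97006,+0.22175)
r₃ = r₁×r₂ = (+0.24560,-0.19213,+0.95014); SVD([r₁ r₂ r₃]) → R = UVᵀ:
  R  [+0.96430 -0.09901 +0.24560]
  R  [+0.14853 +0.97006 -0.19213]
  R  [-0.21922 +0.22175 +0.95014]
t = (+0.28234, +0.08539, +0.97743) m
tr R = 2.884508; θ = arccos((tr R − 1)/2) = 0.341499 rad = 19.566°
axis k = ((R−Rᵀ)₃₂, (R−Rᵀ)₁₃, (R−Rᵀ)₂₁) / (2 sinθ) = (+0.617915, +0.693975, +0.369568)
rvec = θ·k = (+0.211017, +0.236991, +0.126207)

rvec=(0.2110, 0.2370, 0.1262) tvec=(0.2823, 0.0854, 0.9774)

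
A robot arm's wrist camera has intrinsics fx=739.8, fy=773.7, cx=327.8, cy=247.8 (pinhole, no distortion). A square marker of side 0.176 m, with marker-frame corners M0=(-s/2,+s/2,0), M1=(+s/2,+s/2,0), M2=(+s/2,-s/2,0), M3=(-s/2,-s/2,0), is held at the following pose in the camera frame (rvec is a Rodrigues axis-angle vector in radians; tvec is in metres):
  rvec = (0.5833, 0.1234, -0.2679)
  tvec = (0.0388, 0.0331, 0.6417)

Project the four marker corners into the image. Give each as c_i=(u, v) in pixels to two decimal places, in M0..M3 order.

c0=(306.26, 382.26) c1=(491.00, 345.45) c2=(453.25, 172.54) c3=(242.60, 224.38)

Intrinsics K: fx=739.8, fy=773.7, cx=327.8, cy=247.8
Marker side s = 0.176 m; corners in marker frame (Z=0):
  M0 = (-0.0880, +0.0880, 0)
  M1 = (+0.0880, +0.0880, 0)
  M2 = (+0.0880, -0.0880, 0)
  M3 = (-0.0880, -0.0880, 0)
rvec = (0.5833, 0.1234, -0.2679), |rvec| = θ = 0.65363 rad = 37.450°
Rodrigues: sinθ=0.60808, 1−cosθ=0.20612; R = I + sinθ·[k]× + (1−cosθ)·[k]×²:
    [+0.95803 +0.28395 +0.03941]
    [-0.21450 +0.80123 -0.55859]
    [-0.19019 +0.52669 +0.82851]
t = (0.0388, 0.0331, 0.6417) m
M0: Pc = R·M0+t = (-0.02052, +0.12248, +0.70479); u = 739.8·(-0.02052)/0.70479 + 327.8 = 306.2621, v = 773.7·(+0.12248)/0.70479 + 247.8 = 382.2605
M1: Pc = R·M1+t = (+0.14809, +0.08473, +0.67131); u = 739.8·(+0.14809)/0.67131 + 327.8 = 491.0030, v = 773.7·(+0.08473)/0.67131 + 247.8 = 345.4550
M2: Pc = R·M2+t = (+0.09812, -0.05628, +0.57861); u = 739.8·(+0.09812)/0.57861 + 327.8 = 453.2516, v = 773.7·(-0.05628)/0.57861 + 247.8 = 172.5393
M3: Pc = R·M3+t = (-0.07049, -0.01853, +0.61209); u = 739.8·(-0.07049)/0.61209 + 327.8 = 242.5969, v = 773.7·(-0.01853)/0.61209 + 247.8 = 224.3751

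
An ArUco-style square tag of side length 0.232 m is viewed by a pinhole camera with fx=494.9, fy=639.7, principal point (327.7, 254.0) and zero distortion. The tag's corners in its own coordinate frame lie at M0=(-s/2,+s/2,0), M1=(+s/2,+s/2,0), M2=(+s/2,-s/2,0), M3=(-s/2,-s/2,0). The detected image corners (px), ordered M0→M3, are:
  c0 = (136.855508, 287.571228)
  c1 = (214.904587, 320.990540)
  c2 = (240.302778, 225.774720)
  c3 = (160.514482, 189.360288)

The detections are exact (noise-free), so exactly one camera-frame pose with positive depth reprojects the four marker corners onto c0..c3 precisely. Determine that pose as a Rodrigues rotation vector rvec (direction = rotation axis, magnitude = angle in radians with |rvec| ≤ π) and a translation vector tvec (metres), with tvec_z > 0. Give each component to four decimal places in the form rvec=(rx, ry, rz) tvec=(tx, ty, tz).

Intrinsics K: fx=494.9, fy=639.7, cx=327.7, cy=254.0
Marker side s = 0.232 m; corners in marker frame (Z=0):
  M0 = (-0.1160, +0.1160, 0)
  M1 = (+0.1160, +0.1160, 0)
  M2 = (+0.1160, -0.1160, 0)
  M3 = (-0.1160, -0.1160, 0)
Detected image corners:
  c0 = (136.855508, 287.571228) px
  c1 = (214.904587, 320.990540) px
  c2 = (240.302778, 225.774720) px
  c3 = (160.514482, 189.360288) px
Planar DLT: solve 8×8 A·h = b for H (H[2,2]=1):
  H  [+356.89292 -82.67805 +188.37798]
  H  [+173.23630 +448.20595 +256.79314]
  H  [+0.08918 +0.12271 +1.00000]
B = K⁻¹H; ‖b₁‖=0.708326, ‖b₂‖=0.708326; λ = 2/(‖b₁‖+‖b₂‖) = 1.411779, sign → tz>0 ⇒ λ=+1.411779
r₁ = λ·B[:,0] = (+0.93472,+0.33233,+0.12591); r₂ = λ·B[:,1] = (-0.35056,+0.92038,+0.17324)
r₃ = r₁×r₂ = (-0.05831,-0.20607,+0.97680); SVD([r₁ r₂ r₃]) → R = UVᵀ:
  R  [+0.93472 -0.35056 -0.05831]
  R  [+0.33233 +0.92038 -0.20607]
  R  [+0.12591 +0.17324 +0.97680]
t = (-0.39744, +0.00616, +1.41178) m
tr R = 2.831896; θ = arccos((tr R − 1)/2) = 0.412932 rad = 23.659°
axis k = ((R−Rᵀ)₃₂, (R−Rᵀ)₁₃, (R−Rᵀ)₂₁) / (2 sinθ) = (+0.472608, -0.229530, +0.850857)
rvec = θ·k = (+0.195155, -0.094780, +0.351346)

rvec=(0.1952, -0.0948, 0.3513) tvec=(-0.3974, 0.0062, 1.4118)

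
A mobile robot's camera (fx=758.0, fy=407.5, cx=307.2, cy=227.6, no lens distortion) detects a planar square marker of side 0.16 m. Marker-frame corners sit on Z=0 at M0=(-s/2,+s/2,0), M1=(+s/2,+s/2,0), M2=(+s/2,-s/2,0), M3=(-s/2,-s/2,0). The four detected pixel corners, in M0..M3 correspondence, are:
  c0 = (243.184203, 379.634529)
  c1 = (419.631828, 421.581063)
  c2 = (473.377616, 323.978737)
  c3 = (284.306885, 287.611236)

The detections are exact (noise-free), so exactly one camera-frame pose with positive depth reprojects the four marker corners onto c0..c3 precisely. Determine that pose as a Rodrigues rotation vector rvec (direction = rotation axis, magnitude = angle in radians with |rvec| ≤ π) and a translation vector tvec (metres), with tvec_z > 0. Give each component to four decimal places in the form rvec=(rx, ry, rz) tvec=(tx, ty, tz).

rvec=(0.1495, 0.3352, 0.2619) tvec=(0.0357, 0.1910, 0.6179)

Intrinsics K: fx=758.0, fy=407.5, cx=307.2, cy=227.6
Marker side s = 0.16 m; corners in marker frame (Z=0):
  M0 = (-0.0800, +0.0800, 0)
  M1 = (+0.0800, +0.0800, 0)
  M2 = (+0.0800, -0.0800, 0)
  M3 = (-0.0800, -0.0800, 0)
Detected image corners:
  c0 = (243.184203, 379.634529) px
  c1 = (419.631828, 421.581063) px
  c2 = (473.377616, 323.978737) px
  c3 = (284.306885, 287.611236) px
Planar DLT: solve 8×8 A·h = b for H (H[2,2]=1):
  H  [+966.14427 -187.06266 +350.94358]
  H  [+70.96144 +699.15291 +353.58064]
  H  [-0.49318 +0.30368 +1.00000]
B = K⁻¹H; ‖b₁‖=1.618468, ‖b₂‖=1.618468; λ = 2/(‖b₁‖+‖b₂‖) = 0.617868, sign → tz>0 ⇒ λ=+0.617868
r₁ = λ·B[:,0] = (+0.91103,+0.27779,-0.30472); r₂ = λ·B[:,1] = (-0.22852,+0.95529,+0.18764)
r₃ = r₁×r₂ = (+0.34322,-0.10130,+0.93378); SVD([r₁ r₂ r₃]) → R = UVᵀ:
  R  [+0.91103 -0.22852 +0.34322]
  R  [+0.27779 +0.95529 -0.10130]
  R  [-0.30472 +0.18764 +0.93378]
t = (+0.03566, +0.19102, +0.61787) m
tr R = 2.800091; θ = arccos((tr R − 1)/2) = 0.450923 rad = 25.836°
axis k = ((R−Rᵀ)₃₂, (R−Rᵀ)₁₃, (R−Rᵀ)₂₁) / (2 sinθ) = (+0.331508, +0.743403, +0.580909)
rvec = θ·k = (+0.149484, +0.335217, +0.261945)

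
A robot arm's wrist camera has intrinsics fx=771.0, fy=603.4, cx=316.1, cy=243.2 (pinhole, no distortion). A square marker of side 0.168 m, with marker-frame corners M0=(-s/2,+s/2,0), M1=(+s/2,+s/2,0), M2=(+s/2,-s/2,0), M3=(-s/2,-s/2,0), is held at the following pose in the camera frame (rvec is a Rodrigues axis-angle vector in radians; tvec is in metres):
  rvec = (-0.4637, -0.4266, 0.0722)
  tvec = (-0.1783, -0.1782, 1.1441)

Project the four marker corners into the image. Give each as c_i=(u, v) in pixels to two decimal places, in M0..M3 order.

Intrinsics K: fx=771.0, fy=603.4, cx=316.1, cy=243.2
Marker side s = 0.168 m; corners in marker frame (Z=0):
  M0 = (-0.0840, +0.0840, 0)
  M1 = (+0.0840, +0.0840, 0)
  M2 = (+0.0840, -0.0840, 0)
  M3 = (-0.0840, -0.0840, 0)
rvec = (-0.4637, -0.4266, 0.0722), |rvec| = θ = 0.63421 rad = 36.337°
Rodrigues: sinθ=0.59254, 1−cosθ=0.19446; R = I + sinθ·[k]× + (1−cosθ)·[k]×²:
    [+0.90950 +0.02818 -0.41476]
    [+0.16309 +0.89353 +0.41834]
    [+0.38239 -0.44813 +0.80806]
t = (-0.1783, -0.1782, 1.1441) m
M0: Pc = R·M0+t = (-0.25233, -0.11684, +1.07434); u = 771.0·(-0.25233)/1.07434 + 316.1 = 135.0145, v = 603.4·(-0.11684)/1.07434 + 243.2 = 177.5750
M1: Pc = R·M1+t = (-0.09954, -0.08944, +1.13858); u = 771.0·(-0.09954)/1.13858 + 316.1 = 248.6986, v = 603.4·(-0.08944)/1.13858 + 243.2 = 195.7983
M2: Pc = R·M2+t = (-0.10427, -0.23956, +1.21386); u = 771.0·(-0.10427)/1.21386 + 316.1 = 249.8719, v = 603.4·(-0.23956)/1.21386 + 243.2 = 124.1187
M3: Pc = R·M3+t = (-0.25706, -0.26696, +1.14962); u = 771.0·(-0.25706)/1.14962 + 316.1 = 143.6982, v = 603.4·(-0.26696)/1.14962 + 243.2 = 103.0833

c0=(135.01, 177.57) c1=(248.70, 195.80) c2=(249.87, 124.12) c3=(143.70, 103.08)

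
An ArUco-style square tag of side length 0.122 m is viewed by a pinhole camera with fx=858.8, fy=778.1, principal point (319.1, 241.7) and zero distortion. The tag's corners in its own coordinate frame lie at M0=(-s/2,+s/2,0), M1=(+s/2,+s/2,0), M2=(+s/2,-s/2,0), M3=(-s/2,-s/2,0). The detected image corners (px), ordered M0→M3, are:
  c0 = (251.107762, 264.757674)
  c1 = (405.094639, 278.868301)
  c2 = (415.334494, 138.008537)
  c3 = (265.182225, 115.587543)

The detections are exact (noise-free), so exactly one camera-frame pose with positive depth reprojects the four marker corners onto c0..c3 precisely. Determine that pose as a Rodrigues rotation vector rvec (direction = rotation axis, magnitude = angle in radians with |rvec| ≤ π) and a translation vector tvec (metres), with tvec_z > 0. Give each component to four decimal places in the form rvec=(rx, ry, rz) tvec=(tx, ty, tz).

rvec=(-0.0948, -0.3281, 0.0938) tvec=(0.0131, -0.0356, 0.6455)

Intrinsics K: fx=858.8, fy=778.1, cx=319.1, cy=241.7
Marker side s = 0.122 m; corners in marker frame (Z=0):
  M0 = (-0.0610, +0.0610, 0)
  M1 = (+0.0610, +0.0610, 0)
  M2 = (+0.0610, -0.0610, 0)
  M3 = (-0.0610, -0.0610, 0)
Detected image corners:
  c0 = (251.107762, 264.757674) px
  c1 = (405.094639, 278.868301) px
  c2 = (415.334494, 138.008537) px
  c3 = (265.182225, 115.587543) px
Planar DLT: solve 8×8 A·h = b for H (H[2,2]=1):
  H  [+1410.33386 -155.13710 +336.51836]
  H  [+247.89100 +1154.25345 +198.83832]
  H  [+0.49082 -0.16745 +1.00000]
B = K⁻¹H; ‖b₁‖=1.549078, ‖b₂‖=1.549078; λ = 2/(‖b₁‖+‖b₂‖) = 0.645545, sign → tz>0 ⇒ λ=+0.645545
r₁ = λ·B[:,0] = (+0.94239,+0.10724,+0.31685); r₂ = λ·B[:,1] = (-0.07645,+0.99120,-0.10810)
r₃ = r₁×r₂ = (-0.32565,+0.07765,+0.94230); SVD([r₁ r₂ r₃]) → R = UVᵀ:
  R  [+0.94239 -0.07645 -0.32565]
  R  [+0.10724 +0.99120 +0.07765]
  R  [+0.31685 -0.10810 +0.94230]
t = (+0.01309, -0.03556, +0.64555) m
tr R = 2.875888; θ = arccos((tr R − 1)/2) = 0.354144 rad = 20.291°
axis k = ((R−Rᵀ)₃₂, (R−Rᵀ)₁₃, (R−Rᵀ)₂₁) / (2 sinθ) = (-0.267808, -0.926357, +0.264843)
rvec = θ·k = (-0.094843, -0.328063, +0.093792)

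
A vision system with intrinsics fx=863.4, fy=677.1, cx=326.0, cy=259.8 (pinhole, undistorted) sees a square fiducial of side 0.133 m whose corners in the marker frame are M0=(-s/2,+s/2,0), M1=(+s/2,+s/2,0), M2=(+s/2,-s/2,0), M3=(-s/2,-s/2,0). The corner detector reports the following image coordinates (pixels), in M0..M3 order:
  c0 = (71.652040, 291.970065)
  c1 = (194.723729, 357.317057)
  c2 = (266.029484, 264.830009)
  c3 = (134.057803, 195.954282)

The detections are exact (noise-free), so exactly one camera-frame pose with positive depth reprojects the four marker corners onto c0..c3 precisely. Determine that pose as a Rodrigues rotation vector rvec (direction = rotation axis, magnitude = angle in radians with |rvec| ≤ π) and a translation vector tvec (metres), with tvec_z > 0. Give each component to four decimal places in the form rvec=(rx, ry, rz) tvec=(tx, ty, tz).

rvec=(0.3471, 0.1567, 0.5687) tvec=(-0.1382, 0.0209, 0.7424)

Intrinsics K: fx=863.4, fy=677.1, cx=326.0, cy=259.8
Marker side s = 0.133 m; corners in marker frame (Z=0):
  M0 = (-0.0665, +0.0665, 0)
  M1 = (+0.0665, +0.0665, 0)
  M2 = (+0.0665, -0.0665, 0)
  M3 = (-0.0665, -0.0665, 0)
Detected image corners:
  c0 = (71.652040, 291.970065) px
  c1 = (194.723729, 357.317057) px
  c2 = (266.029484, 264.830009) px
  c3 = (134.057803, 195.954282) px
Planar DLT: solve 8×8 A·h = b for H (H[2,2]=1):
  H  [+946.54068 -420.95483 +165.24296]
  H  [+485.54374 +844.58199 +278.90238]
  H  [-0.06710 +0.48957 +1.00000]
B = K⁻¹H; ‖b₁‖=1.346983, ‖b₂‖=1.346983; λ = 2/(‖b₁‖+‖b₂‖) = 0.742400, sign → tz>0 ⇒ λ=+0.742400
r₁ = λ·B[:,0] = (+0.83270,+0.55148,-0.04981); r₂ = λ·B[:,1] = (-0.49919,+0.78658,+0.36346)
r₃ = r₁×r₂ = (+0.23962,-0.27779,+0.93028); SVD([r₁ r₂ r₃]) → R = UVᵀ:
  R  [+0.83270 -0.49919 +0.23962]
  R  [+0.55148 +0.78658 -0.27779]
  R  [-0.04981 +0.36346 +0.93028]
t = (-0.13823, +0.02094, +0.74240) m
tr R = 2.549551; θ = arccos((tr R − 1)/2) = 0.684437 rad = 39.215°
axis k = ((R−Rᵀ)₃₂, (R−Rᵀ)₁₃, (R−Rᵀ)₂₁) / (2 sinθ) = (+0.507124, +0.228900, +0.830921)
rvec = θ·k = (+0.347094, +0.156668, +0.568713)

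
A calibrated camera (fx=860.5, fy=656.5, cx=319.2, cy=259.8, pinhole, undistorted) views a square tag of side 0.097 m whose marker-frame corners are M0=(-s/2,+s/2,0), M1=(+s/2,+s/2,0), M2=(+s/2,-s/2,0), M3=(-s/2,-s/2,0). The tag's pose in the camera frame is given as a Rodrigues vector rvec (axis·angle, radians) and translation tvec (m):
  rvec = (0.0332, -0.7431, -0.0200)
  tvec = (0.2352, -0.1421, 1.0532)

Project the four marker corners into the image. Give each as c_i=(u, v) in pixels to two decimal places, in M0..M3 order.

Intrinsics K: fx=860.5, fy=656.5, cx=319.2, cy=259.8
Marker side s = 0.097 m; corners in marker frame (Z=0):
  M0 = (-0.0485, +0.0485, 0)
  M1 = (+0.0485, +0.0485, 0)
  M2 = (+0.0485, -0.0485, 0)
  M3 = (-0.0485, -0.0485, 0)
rvec = (0.0332, -0.7431, -0.0200), |rvec| = θ = 0.74411 rad = 42.634°
Rodrigues: sinθ=0.67732, 1−cosθ=0.26431; R = I + sinθ·[k]× + (1−cosθ)·[k]×²:
    [+0.73622 +0.00643 -0.67671]
    [-0.02998 +0.99928 -0.02313]
    [+0.67608 +0.03731 +0.73588]
t = (0.2352, -0.1421, 1.0532) m
M0: Pc = R·M0+t = (+0.19981, -0.09218, +1.02222); u = 860.5·(+0.19981)/1.02222 + 319.2 = 487.3951, v = 656.5·(-0.09218)/1.02222 + 259.8 = 200.5988
M1: Pc = R·M1+t = (+0.27122, -0.09509, +1.08780); u = 860.5·(+0.27122)/1.08780 + 319.2 = 533.7462, v = 656.5·(-0.09509)/1.08780 + 259.8 = 202.4127
M2: Pc = R·M2+t = (+0.27059, -0.19202, +1.08418); u = 860.5·(+0.27059)/1.08418 + 319.2 = 533.9676, v = 656.5·(-0.19202)/1.08418 + 259.8 = 143.5272
M3: Pc = R·M3+t = (+0.19918, -0.18911, +1.01860); u = 860.5·(+0.19918)/1.01860 + 319.2 = 487.4661, v = 656.5·(-0.18911)/1.01860 + 259.8 = 137.9156

c0=(487.40, 200.60) c1=(533.75, 202.41) c2=(533.97, 143.53) c3=(487.47, 137.92)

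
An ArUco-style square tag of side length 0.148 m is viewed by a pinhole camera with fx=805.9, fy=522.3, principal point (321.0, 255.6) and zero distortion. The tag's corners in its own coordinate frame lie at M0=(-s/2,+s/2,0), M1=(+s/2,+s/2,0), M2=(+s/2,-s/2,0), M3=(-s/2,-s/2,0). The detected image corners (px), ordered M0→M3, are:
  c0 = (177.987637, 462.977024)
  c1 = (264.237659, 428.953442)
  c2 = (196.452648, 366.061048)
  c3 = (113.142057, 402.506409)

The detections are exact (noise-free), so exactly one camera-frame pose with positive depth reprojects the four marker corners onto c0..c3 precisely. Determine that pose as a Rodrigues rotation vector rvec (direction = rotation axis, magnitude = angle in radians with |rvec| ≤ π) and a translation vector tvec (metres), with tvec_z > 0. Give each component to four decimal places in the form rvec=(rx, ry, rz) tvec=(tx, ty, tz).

Intrinsics K: fx=805.9, fy=522.3, cx=321.0, cy=255.6
Marker side s = 0.148 m; corners in marker frame (Z=0):
  M0 = (-0.0740, +0.0740, 0)
  M1 = (+0.0740, +0.0740, 0)
  M2 = (+0.0740, -0.0740, 0)
  M3 = (-0.0740, -0.0740, 0)
Detected image corners:
  c0 = (177.987637, 462.977024) px
  c1 = (264.237659, 428.953442) px
  c2 = (196.452648, 366.061048) px
  c3 = (113.142057, 402.506409) px
Planar DLT: solve 8×8 A·h = b for H (H[2,2]=1):
  H  [+520.97859 +444.39780 +187.04431]
  H  [-352.59480 +408.92310 +415.44190]
  H  [-0.27585 -0.01849 +1.00000]
B = K⁻¹H; ‖b₁‖=0.969445, ‖b₂‖=0.969445; λ = 2/(‖b₁‖+‖b₂‖) = 1.031518, sign → tz>0 ⇒ λ=+1.031518
r₁ = λ·B[:,0] = (+0.78017,-0.55711,-0.28455); r₂ = λ·B[:,1] = (+0.57641,+0.81694,-0.01908)
r₃ = r₁×r₂ = (+0.24308,-0.14913,+0.95847); SVD([r₁ r₂ r₃]) → R = UVᵀ:
  R  [+0.78017 +0.57641 +0.24308]
  R  [-0.55711 +0.81694 -0.14913]
  R  [-0.28455 -0.01908 +0.95847]
t = (-0.17146, +0.31568, +1.03152) m
tr R = 2.555580; θ = arccos((tr R − 1)/2) = 0.679654 rad = 38.941°
axis k = ((R−Rᵀ)₃₂, (R−Rᵀ)₁₃, (R−Rᵀ)₂₁) / (2 sinθ) = (+0.103462, +0.419737, -0.901729)
rvec = θ·k = (+0.070318, +0.285276, -0.612864)

rvec=(0.0703, 0.2853, -0.6129) tvec=(-0.1715, 0.3157, 1.0315)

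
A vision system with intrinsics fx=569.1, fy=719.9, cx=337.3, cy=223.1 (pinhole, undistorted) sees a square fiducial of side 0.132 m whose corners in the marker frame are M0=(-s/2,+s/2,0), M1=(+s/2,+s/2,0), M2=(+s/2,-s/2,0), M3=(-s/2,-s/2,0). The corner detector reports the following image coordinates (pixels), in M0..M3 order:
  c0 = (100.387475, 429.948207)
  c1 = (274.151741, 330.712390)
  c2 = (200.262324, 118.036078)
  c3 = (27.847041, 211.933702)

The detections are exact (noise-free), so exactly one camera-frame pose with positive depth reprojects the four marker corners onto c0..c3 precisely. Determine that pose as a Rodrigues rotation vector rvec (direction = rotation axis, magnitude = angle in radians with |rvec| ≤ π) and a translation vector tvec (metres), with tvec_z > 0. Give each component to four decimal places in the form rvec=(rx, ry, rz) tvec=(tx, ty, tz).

Intrinsics K: fx=569.1, fy=719.9, cx=337.3, cy=223.1
Marker side s = 0.132 m; corners in marker frame (Z=0):
  M0 = (-0.0660, +0.0660, 0)
  M1 = (+0.0660, +0.0660, 0)
  M2 = (+0.0660, -0.0660, 0)
  M3 = (-0.0660, -0.0660, 0)
Detected image corners:
  c0 = (100.387475, 429.948207) px
  c1 = (274.151741, 330.712390) px
  c2 = (200.262324, 118.036078) px
  c3 = (27.847041, 211.933702) px
Planar DLT: solve 8×8 A·h = b for H (H[2,2]=1):
  H  [+1331.67654 +537.16737 +151.15545]
  H  [-694.43864 +1599.48664 +271.39830]
  H  [+0.13560 -0.11640 +1.00000]
B = K⁻¹H; ‖b₁‖=2.477406, ‖b₂‖=2.477406; λ = 2/(‖b₁‖+‖b₂‖) = 0.403648, sign → tz>0 ⇒ λ=+0.403648
r₁ = λ·B[:,0] = (+0.91208,-0.40633,+0.05473); r₂ = λ·B[:,1] = (+0.40885,+0.91139,-0.04698)
r₃ = r₁×r₂ = (-0.03079,+0.06523,+0.99739); SVD([r₁ r₂ r₃]) → R = UVᵀ:
  R  [+0.91208 +0.40885 -0.03079]
  R  [-0.40633 +0.91139 +0.06523]
  R  [+0.05473 -0.04698 +0.99739]
t = (-0.13203, +0.02708, +0.40365) m
tr R = 2.820872; θ = arccos((tr R − 1)/2) = 0.426460 rad = 24.434°
axis k = ((R−Rᵀ)₃₂, (R−Rᵀ)₁₃, (R−Rᵀ)₂₁) / (2 sinθ) = (-0.135641, -0.103381, -0.985350)
rvec = θ·k = (-0.057845, -0.044088, -0.420212)

rvec=(-0.0578, -0.0441, -0.4202) tvec=(-0.1320, 0.0271, 0.4036)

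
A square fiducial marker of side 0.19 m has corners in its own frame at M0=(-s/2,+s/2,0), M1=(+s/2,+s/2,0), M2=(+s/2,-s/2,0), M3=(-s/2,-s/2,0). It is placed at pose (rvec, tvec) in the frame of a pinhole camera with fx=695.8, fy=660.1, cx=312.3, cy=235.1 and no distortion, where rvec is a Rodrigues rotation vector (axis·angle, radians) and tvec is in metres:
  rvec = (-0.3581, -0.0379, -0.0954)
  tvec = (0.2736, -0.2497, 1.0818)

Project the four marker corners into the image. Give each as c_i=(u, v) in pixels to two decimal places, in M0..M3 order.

Intrinsics K: fx=695.8, fy=660.1, cx=312.3, cy=235.1
Marker side s = 0.19 m; corners in marker frame (Z=0):
  M0 = (-0.0950, +0.0950, 0)
  M1 = (+0.0950, +0.0950, 0)
  M2 = (+0.0950, -0.0950, 0)
  M3 = (-0.0950, -0.0950, 0)
rvec = (-0.3581, -0.0379, -0.0954), |rvec| = θ = 0.37252 rad = 21.344°
Rodrigues: sinθ=0.36397, 1−cosθ=0.06859; R = I + sinθ·[k]× + (1−cosθ)·[k]×²:
    [+0.99479 +0.09992 -0.02014]
    [-0.08650 +0.93212 +0.35166]
    [+0.05391 -0.34809 +0.93591]
t = (0.2736, -0.2497, 1.0818) m
M0: Pc = R·M0+t = (+0.18859, -0.15293, +1.04361); u = 695.8·(+0.18859)/1.04361 + 312.3 = 438.0354, v = 660.1·(-0.15293)/1.04361 + 235.1 = 138.3688
M1: Pc = R·M1+t = (+0.37760, -0.16937, +1.05385); u = 695.8·(+0.37760)/1.05385 + 312.3 = 561.6062, v = 660.1·(-0.16937)/1.05385 + 235.1 = 129.0146
M2: Pc = R·M2+t = (+0.35861, -0.34647, +1.11999); u = 695.8·(+0.35861)/1.11999 + 312.3 = 535.0904, v = 660.1·(-0.34647)/1.11999 + 235.1 = 30.8979
M3: Pc = R·M3+t = (+0.16960, -0.33003, +1.10975); u = 695.8·(+0.16960)/1.10975 + 312.3 = 418.6392, v = 660.1·(-0.33003)/1.10975 + 235.1 = 38.7890

c0=(438.04, 138.37) c1=(561.61, 129.01) c2=(535.09, 30.90) c3=(418.64, 38.79)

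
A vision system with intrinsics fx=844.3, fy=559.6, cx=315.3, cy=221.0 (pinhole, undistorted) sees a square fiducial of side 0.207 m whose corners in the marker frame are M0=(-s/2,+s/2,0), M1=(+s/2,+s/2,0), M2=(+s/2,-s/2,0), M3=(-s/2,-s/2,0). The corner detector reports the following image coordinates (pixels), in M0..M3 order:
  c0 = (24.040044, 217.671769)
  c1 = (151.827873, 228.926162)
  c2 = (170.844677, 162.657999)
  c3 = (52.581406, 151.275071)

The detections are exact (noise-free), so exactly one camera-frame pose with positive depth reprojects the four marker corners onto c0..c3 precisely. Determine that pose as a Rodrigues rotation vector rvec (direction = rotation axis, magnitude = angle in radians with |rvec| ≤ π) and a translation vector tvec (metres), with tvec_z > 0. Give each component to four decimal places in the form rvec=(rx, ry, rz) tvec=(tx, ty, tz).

Intrinsics K: fx=844.3, fy=559.6, cx=315.3, cy=221.0
Marker side s = 0.207 m; corners in marker frame (Z=0):
  M0 = (-0.1035, +0.1035, 0)
  M1 = (+0.1035, +0.1035, 0)
  M2 = (+0.1035, -0.1035, 0)
  M3 = (-0.1035, -0.1035, 0)
Detected image corners:
  c0 = (24.040044, 217.671769) px
  c1 = (151.827873, 228.926162) px
  c2 = (170.844677, 162.657999) px
  c3 = (52.581406, 151.275071) px
Planar DLT: solve 8×8 A·h = b for H (H[2,2]=1):
  H  [+600.54020 -150.67387 +100.71792]
  H  [+68.16073 +251.93685 +188.93740]
  H  [+0.07084 -0.36031 +1.00000]
B = K⁻¹H; ‖b₁‖=0.694850, ‖b₂‖=0.694850; λ = 2/(‖b₁‖+‖b₂‖) = 1.439160, sign → tz>0 ⇒ λ=+1.439160
r₁ = λ·B[:,0] = (+0.98558,+0.13503,+0.10195); r₂ = λ·B[:,1] = (-0.06318,+0.85271,-0.51855)
r₃ = r₁×r₂ = (-0.15696,+0.50463,+0.84895); SVD([r₁ r₂ r₃]) → R = UVᵀ:
  R  [+0.98558 -0.06318 -0.15696]
  R  [+0.13503 +0.85271 +0.50463]
  R  [+0.10195 -0.51855 +0.84895]
t = (-0.36577, -0.08246, +1.43916) m
tr R = 2.687240; θ = arccos((tr R − 1)/2) = 0.566806 rad = 32.476°
axis k = ((R−Rᵀ)₃₂, (R−Rᵀ)₁₃, (R−Rᵀ)₂₁) / (2 sinθ) = (-0.952787, -0.241099, +0.184575)
rvec = θ·k = (-0.540045, -0.136657, +0.104618)

rvec=(-0.5400, -0.1367, 0.1046) tvec=(-0.3658, -0.0825, 1.4392)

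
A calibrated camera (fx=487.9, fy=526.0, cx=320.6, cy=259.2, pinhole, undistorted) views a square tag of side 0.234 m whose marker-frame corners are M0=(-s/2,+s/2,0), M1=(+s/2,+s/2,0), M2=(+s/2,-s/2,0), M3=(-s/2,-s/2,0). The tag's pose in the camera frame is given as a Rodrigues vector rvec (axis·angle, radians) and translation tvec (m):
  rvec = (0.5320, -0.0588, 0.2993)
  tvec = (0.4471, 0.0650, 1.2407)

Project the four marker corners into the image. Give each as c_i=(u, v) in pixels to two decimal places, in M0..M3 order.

c0=(435.00, 312.42) c1=(515.29, 336.07) c2=(562.14, 259.29) c3=(475.19, 231.29)

Intrinsics K: fx=487.9, fy=526.0, cx=320.6, cy=259.2
Marker side s = 0.234 m; corners in marker frame (Z=0):
  M0 = (-0.1170, +0.1170, 0)
  M1 = (+0.1170, +0.1170, 0)
  M2 = (+0.1170, -0.1170, 0)
  M3 = (-0.1170, -0.1170, 0)
rvec = (0.5320, -0.0588, 0.2993), |rvec| = θ = 0.61324 rad = 35.136°
Rodrigues: sinθ=0.57552, 1−cosθ=0.18221; R = I + sinθ·[k]× + (1−cosθ)·[k]×²:
    [+0.95492 -0.29605 +0.02197]
    [+0.26573 +0.81946 -0.50780]
    [+0.13233 +0.49075 +0.86119]
t = (0.4471, 0.0650, 1.2407) m
M0: Pc = R·M0+t = (+0.30074, +0.12979, +1.28263); u = 487.9·(+0.30074)/1.28263 + 320.6 = 434.9969, v = 526.0·(+0.12979)/1.28263 + 259.2 = 312.4245
M1: Pc = R·M1+t = (+0.52419, +0.19197, +1.31360); u = 487.9·(+0.52419)/1.31360 + 320.6 = 515.2949, v = 526.0·(+0.19197)/1.31360 + 259.2 = 336.0690
M2: Pc = R·M2+t = (+0.59346, +0.00021, +1.19877); u = 487.9·(+0.59346)/1.19877 + 320.6 = 562.1408, v = 526.0·(+0.00021)/1.19877 + 259.2 = 259.2937
M3: Pc = R·M3+t = (+0.37001, -0.06197, +1.16780); u = 487.9·(+0.37001)/1.16780 + 320.6 = 475.1889, v = 526.0·(-0.06197)/1.16780 + 259.2 = 231.2884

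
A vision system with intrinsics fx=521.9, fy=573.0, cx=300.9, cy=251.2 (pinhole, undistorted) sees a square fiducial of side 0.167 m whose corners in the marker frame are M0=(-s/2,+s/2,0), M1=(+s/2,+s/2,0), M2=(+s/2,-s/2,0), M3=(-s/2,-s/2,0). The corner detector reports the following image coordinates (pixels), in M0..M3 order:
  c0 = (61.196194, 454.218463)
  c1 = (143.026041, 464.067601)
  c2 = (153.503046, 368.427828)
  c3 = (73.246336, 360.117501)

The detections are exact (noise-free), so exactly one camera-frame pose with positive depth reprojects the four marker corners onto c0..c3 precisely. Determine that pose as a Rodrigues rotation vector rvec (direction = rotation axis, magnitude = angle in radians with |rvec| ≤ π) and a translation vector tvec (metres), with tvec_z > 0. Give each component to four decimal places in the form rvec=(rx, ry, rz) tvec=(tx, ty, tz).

Intrinsics K: fx=521.9, fy=573.0, cx=300.9, cy=251.2
Marker side s = 0.167 m; corners in marker frame (Z=0):
  M0 = (-0.0835, +0.0835, 0)
  M1 = (+0.0835, +0.0835, 0)
  M2 = (+0.0835, -0.0835, 0)
  M3 = (-0.0835, -0.0835, 0)
Detected image corners:
  c0 = (61.196194, 454.218463) px
  c1 = (143.026041, 464.067601) px
  c2 = (153.503046, 368.427828) px
  c3 = (73.246336, 360.117501) px
Planar DLT: solve 8×8 A·h = b for H (H[2,2]=1):
  H  [+476.09425 -81.27423 +107.51594]
  H  [+19.37740 +515.34249 +411.16857]
  H  [-0.08487 -0.12803 +1.00000]
B = K⁻¹H; ‖b₁‖=0.967517, ‖b₂‖=0.967517; λ = 2/(‖b₁‖+‖b₂‖) = 1.033574, sign → tz>0 ⇒ λ=+1.033574
r₁ = λ·B[:,0] = (+0.99344,+0.07341,-0.08772); r₂ = λ·B[:,1] = (-0.08466,+0.98758,-0.13233)
r₃ = r₁×r₂ = (+0.07692,+0.13889,+0.98732); SVD([r₁ r₂ r₃]) → R = UVᵀ:
  R  [+0.99344 -0.08466 +0.07692]
  R  [+0.07341 +0.98758 +0.13889]
  R  [-0.08772 -0.13233 +0.98732]
t = (-0.38298, +0.28855, +1.03357) m
tr R = 2.968336; θ = arccos((tr R − 1)/2) = 0.178178 rad = 10.209°
axis k = ((R−Rᵀ)₃₂, (R−Rᵀ)₁₃, (R−Rᵀ)₂₁) / (2 sinθ) = (-0.765120, +0.464470, +0.445936)
rvec = θ·k = (-0.136328, +0.082758, +0.079456)

rvec=(-0.1363, 0.0828, 0.0795) tvec=(-0.3830, 0.2886, 1.0336)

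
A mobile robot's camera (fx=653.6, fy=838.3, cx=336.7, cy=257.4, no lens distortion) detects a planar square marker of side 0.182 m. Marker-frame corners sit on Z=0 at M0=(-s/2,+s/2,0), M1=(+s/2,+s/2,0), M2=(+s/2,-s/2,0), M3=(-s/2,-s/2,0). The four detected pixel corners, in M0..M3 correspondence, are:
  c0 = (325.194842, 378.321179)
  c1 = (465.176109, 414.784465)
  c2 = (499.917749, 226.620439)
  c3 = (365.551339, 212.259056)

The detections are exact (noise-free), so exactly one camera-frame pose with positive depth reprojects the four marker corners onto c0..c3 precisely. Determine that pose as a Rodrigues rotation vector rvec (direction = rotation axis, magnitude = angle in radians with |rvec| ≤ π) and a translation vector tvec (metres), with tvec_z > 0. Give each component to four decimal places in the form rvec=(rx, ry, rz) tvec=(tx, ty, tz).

Intrinsics K: fx=653.6, fy=838.3, cx=336.7, cy=257.4
Marker side s = 0.182 m; corners in marker frame (Z=0):
  M0 = (-0.0910, +0.0910, 0)
  M1 = (+0.0910, +0.0910, 0)
  M2 = (+0.0910, -0.0910, 0)
  M3 = (-0.0910, -0.0910, 0)
Detected image corners:
  c0 = (325.194842, 378.321179) px
  c1 = (465.176109, 414.784465) px
  c2 = (499.917749, 226.620439) px
  c3 = (365.551339, 212.259056) px
Planar DLT: solve 8×8 A·h = b for H (H[2,2]=1):
  H  [+492.88994 -371.53764 +410.71432]
  H  [-56.20157 +847.40080 +304.07008]
  H  [-0.62870 -0.39700 +1.00000]
B = K⁻¹H; ‖b₁‖=1.254269, ‖b₂‖=1.254269; λ = 2/(‖b₁‖+‖b₂‖) = 0.797277, sign → tz>0 ⇒ λ=+0.797277
r₁ = λ·B[:,0] = (+0.85945,+0.10046,-0.50125); r₂ = λ·B[:,1] = (-0.29016,+0.90312,-0.31652)
r₃ = r₁×r₂ = (+0.42089,+0.41747,+0.80534); SVD([r₁ r₂ r₃]) → R = UVᵀ:
  R  [+0.85945 -0.29016 +0.42089]
  R  [+0.10046 +0.90312 +0.41747]
  R  [-0.50125 -0.31652 +0.80534]
t = (+0.09028, +0.04439, +0.79728) m
tr R = 2.567912; θ = arccos((tr R − 1)/2) = 0.669784 rad = 38.376°
axis k = ((R−Rᵀ)₃₂, (R−Rᵀ)₁₃, (R−Rᵀ)₂₁) / (2 sinθ) = (-0.591150, +0.742678, +0.314597)
rvec = θ·k = (-0.395942, +0.497434, +0.210712)

rvec=(-0.3959, 0.4974, 0.2107) tvec=(0.0903, 0.0444, 0.7973)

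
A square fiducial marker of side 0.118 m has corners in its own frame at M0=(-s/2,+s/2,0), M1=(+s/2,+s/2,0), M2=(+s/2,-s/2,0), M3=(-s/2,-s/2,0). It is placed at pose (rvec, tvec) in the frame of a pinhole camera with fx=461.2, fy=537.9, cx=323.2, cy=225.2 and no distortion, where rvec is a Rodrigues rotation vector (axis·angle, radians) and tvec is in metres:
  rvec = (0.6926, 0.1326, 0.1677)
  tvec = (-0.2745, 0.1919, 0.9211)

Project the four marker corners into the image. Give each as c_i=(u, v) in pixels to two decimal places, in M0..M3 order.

c0=(161.00, 350.84) c1=(215.41, 364.97) c2=(212.87, 322.40) c3=(153.82, 307.43)

Intrinsics K: fx=461.2, fy=537.9, cx=323.2, cy=225.2
Marker side s = 0.118 m; corners in marker frame (Z=0):
  M0 = (-0.0590, +0.0590, 0)
  M1 = (+0.0590, +0.0590, 0)
  M2 = (+0.0590, -0.0590, 0)
  M3 = (-0.0590, -0.0590, 0)
rvec = (0.6926, 0.1326, 0.1677), |rvec| = θ = 0.72485 rad = 41.531°
Rodrigues: sinθ=0.66302, 1−cosθ=0.25140; R = I + sinθ·[k]× + (1−cosθ)·[k]×²:
    [+0.97813 -0.10945 +0.17687]
    [+0.19734 +0.75702 -0.62288]
    [-0.06571 +0.64416 +0.76206]
t = (-0.2745, 0.1919, 0.9211) m
M0: Pc = R·M0+t = (-0.33867, +0.22492, +0.96298); u = 461.2·(-0.33867)/0.96298 + 323.2 = 161.0025, v = 537.9·(+0.22492)/0.96298 + 225.2 = 350.8356
M1: Pc = R·M1+t = (-0.22325, +0.24821, +0.95523); u = 461.2·(-0.22325)/0.95523 + 323.2 = 215.4122, v = 537.9·(+0.24821)/0.95523 + 225.2 = 364.9681
M2: Pc = R·M2+t = (-0.21033, +0.15888, +0.87922); u = 461.2·(-0.21033)/0.87922 + 323.2 = 212.8684, v = 537.9·(+0.15888)/0.87922 + 225.2 = 322.4014
M3: Pc = R·M3+t = (-0.32575, +0.13559, +0.88697); u = 461.2·(-0.32575)/0.88697 + 323.2 = 153.8182, v = 537.9·(+0.13559)/0.88697 + 225.2 = 307.4298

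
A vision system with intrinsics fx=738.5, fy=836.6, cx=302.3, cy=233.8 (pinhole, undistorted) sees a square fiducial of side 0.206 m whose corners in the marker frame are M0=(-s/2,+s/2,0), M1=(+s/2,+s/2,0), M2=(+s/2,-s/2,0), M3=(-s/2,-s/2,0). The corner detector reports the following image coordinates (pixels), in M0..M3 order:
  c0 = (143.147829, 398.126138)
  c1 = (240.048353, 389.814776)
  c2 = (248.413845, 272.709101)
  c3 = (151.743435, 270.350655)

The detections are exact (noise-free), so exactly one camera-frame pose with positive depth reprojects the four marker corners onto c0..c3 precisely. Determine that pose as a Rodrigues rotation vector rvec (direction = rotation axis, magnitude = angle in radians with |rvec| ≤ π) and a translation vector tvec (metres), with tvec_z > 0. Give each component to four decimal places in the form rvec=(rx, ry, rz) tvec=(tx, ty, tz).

Intrinsics K: fx=738.5, fy=836.6, cx=302.3, cy=233.8
Marker side s = 0.206 m; corners in marker frame (Z=0):
  M0 = (-0.1030, +0.1030, 0)
  M1 = (+0.1030, +0.1030, 0)
  M2 = (+0.1030, -0.1030, 0)
  M3 = (-0.1030, -0.1030, 0)
Detected image corners:
  c0 = (143.147829, 398.126138) px
  c1 = (240.048353, 389.814776) px
  c2 = (248.413845, 272.709101) px
  c3 = (151.743435, 270.350655) px
Planar DLT: solve 8×8 A·h = b for H (H[2,2]=1):
  H  [+552.79975 -36.13398 +197.93883]
  H  [+126.45084 +601.75313 +332.84652]
  H  [+0.42364 +0.02558 +1.00000]
B = K⁻¹H; ‖b₁‖=0.715066, ‖b₂‖=0.715066; λ = 2/(‖b₁‖+‖b₂‖) = 1.398472, sign → tz>0 ⇒ λ=+1.398472
r₁ = λ·B[:,0] = (+0.80430,+0.04581,+0.59246); r₂ = λ·B[:,1] = (-0.08307,+0.99590,+0.03577)
r₃ = r₁×r₂ = (-0.58839,-0.07799,+0.80481); SVD([r₁ r₂ r₃]) → R = UVᵀ:
  R  [+0.80430 -0.08307 -0.58839]
  R  [+0.04581 +0.99590 -0.07799]
  R  [+0.59246 +0.03577 +0.80481]
t = (-0.19763, +0.16557, +1.39847) m
tr R = 2.605010; θ = arccos((tr R − 1)/2) = 0.639314 rad = 36.630°
axis k = ((R−Rᵀ)₃₂, (R−Rᵀ)₁₃, (R−Rᵀ)₂₁) / (2 sinθ) = (+0.095331, -0.989570, +0.108000)
rvec = θ·k = (+0.060946, -0.632646, +0.069046)

rvec=(0.0609, -0.6326, 0.0690) tvec=(-0.1976, 0.1656, 1.3985)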